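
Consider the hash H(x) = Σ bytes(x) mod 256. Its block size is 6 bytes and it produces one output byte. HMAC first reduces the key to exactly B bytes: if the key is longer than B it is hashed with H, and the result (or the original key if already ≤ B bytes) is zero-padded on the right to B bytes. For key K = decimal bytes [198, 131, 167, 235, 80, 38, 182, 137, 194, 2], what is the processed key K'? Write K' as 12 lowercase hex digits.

540000000000

|K| = 10 > B = 6, so first hash the key.
H(K): sum = 198+131+167+235+80+38+182+137+194+2 = 1364; mod 256 = 84 → 54.
Zero-pad H(K) = 54 to 6 bytes: K' = 54 00 00 00 00 00.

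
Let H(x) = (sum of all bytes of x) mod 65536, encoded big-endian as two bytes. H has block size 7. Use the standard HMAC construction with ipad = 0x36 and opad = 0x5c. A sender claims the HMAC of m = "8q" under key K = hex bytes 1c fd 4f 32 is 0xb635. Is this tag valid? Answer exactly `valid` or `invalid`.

invalid

Key hex bytes 1c fd 4f 32 is 4 bytes ≤ B = 7; zero-pad to 7 bytes: K' = 1c fd 4f 32 00 00 00.
K' ⊕ ipad = 2a cb 79 04 36 36 36; K' ⊕ opad = 40 a1 13 6e 5c 5c 5c.
Inner hash: sum = 42+203+121+4+54+54+54+56+113 = 701 → 02 bd.
Outer hash (recomputed tag): sum = 64+161+19+110+92+92+92+2+189 = 821 → 03 35.
Recomputed tag = 0335; claimed = b635 → mismatch.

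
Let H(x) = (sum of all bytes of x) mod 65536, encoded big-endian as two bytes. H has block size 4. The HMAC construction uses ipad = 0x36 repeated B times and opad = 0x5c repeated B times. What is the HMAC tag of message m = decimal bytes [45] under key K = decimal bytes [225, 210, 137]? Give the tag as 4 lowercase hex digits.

Key decimal bytes [225, 210, 137] = e1 d2 89 is 3 bytes ≤ B = 4; zero-pad to 4 bytes: K' = e1 d2 89 00.
K' ⊕ ipad = d7 e4 bf 36.  K' ⊕ opad = bd 8e d5 5c.
Inner input = (K'⊕ipad) ∥ m = d7 e4 bf 36 ∥ 2d.
Inner hash: sum = 215+228+191+54+45 = 733 → 02 dd.
Outer input = (K'⊕opad) ∥ inner = bd 8e d5 5c ∥ 02 dd.
Outer hash (tag): sum = 189+142+213+92+2+221 = 859 → 03 5b.

035b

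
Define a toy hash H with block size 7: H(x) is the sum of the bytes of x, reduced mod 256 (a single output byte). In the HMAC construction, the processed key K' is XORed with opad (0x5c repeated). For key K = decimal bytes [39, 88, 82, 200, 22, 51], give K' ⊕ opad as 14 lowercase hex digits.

Key decimal bytes [39, 88, 82, 200, 22, 51] = 27 58 52 c8 16 33 is 6 bytes ≤ B = 7; zero-pad to 7 bytes: K' = 27 58 52 c8 16 33 00.
XOR each byte with 0x5c: 27⊕5c=7b, 58⊕5c=04, 52⊕5c=0e, c8⊕5c=94, 16⊕5c=4a, 33⊕5c=6f, 00⊕5c=5c.

7b040e944a6f5c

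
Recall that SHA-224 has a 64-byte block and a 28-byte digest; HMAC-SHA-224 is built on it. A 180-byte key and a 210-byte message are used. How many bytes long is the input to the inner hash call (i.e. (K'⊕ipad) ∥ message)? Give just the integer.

Key is 180 > 64 bytes, so it is hashed to 28 bytes then zero-padded to 64: |K'| = 64.
Inner input = (K'⊕ipad) ∥ m → 64 + 210 = 274 bytes.

274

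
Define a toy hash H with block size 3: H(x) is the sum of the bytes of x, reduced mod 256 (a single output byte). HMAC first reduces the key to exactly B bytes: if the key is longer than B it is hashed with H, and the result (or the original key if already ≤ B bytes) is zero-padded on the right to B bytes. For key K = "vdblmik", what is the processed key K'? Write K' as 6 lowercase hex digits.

e90000

|K| = 7 > B = 3, so first hash the key.
H(K): sum = 118+100+98+108+109+105+107 = 745; mod 256 = 233 → e9.
Zero-pad H(K) = e9 to 3 bytes: K' = e9 00 00.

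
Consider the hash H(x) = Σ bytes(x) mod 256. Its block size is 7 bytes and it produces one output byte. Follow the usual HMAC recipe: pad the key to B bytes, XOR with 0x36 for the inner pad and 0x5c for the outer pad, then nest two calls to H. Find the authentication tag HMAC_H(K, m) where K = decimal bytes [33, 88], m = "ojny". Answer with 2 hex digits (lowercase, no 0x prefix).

Key decimal bytes [33, 88] = 21 58 is 2 bytes ≤ B = 7; zero-pad to 7 bytes: K' = 21 58 00 00 00 00 00.
K' ⊕ ipad = 17 6e 36 36 36 36 36.  K' ⊕ opad = 7d 04 5c 5c 5c 5c 5c.
Inner input = (K'⊕ipad) ∥ m = 17 6e 36 36 36 36 36 ∥ 6f 6a 6e 79.
Inner hash: sum = 23+110+54+54+54+54+54+111+106+110+121 = 851; mod 256 = 83 → 53.
Outer input = (K'⊕opad) ∥ inner = 7d 04 5c 5c 5c 5c 5c ∥ 53.
Outer hash (tag): sum = 125+4+92+92+92+92+92+83 = 672; mod 256 = 160 → a0.

a0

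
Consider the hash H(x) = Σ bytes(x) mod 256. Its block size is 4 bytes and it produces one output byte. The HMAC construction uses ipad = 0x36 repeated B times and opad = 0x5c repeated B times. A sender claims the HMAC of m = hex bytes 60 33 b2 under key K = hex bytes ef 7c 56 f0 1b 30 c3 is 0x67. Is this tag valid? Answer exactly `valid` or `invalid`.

Key hex bytes ef 7c 56 f0 1b 30 c3 is 7 bytes > B = 4, so hash it first: H(key) = bf, then zero-pad to 4 bytes: K' = bf 00 00 00.
K' ⊕ ipad = 89 36 36 36; K' ⊕ opad = e3 5c 5c 5c.
Inner hash: sum = 137+54+54+54+96+51+178 = 624; mod 256 = 112 → 70.
Outer hash (recomputed tag): sum = 227+92+92+92+112 = 615; mod 256 = 103 → 67.
Recomputed tag = 67; claimed = 67 → match.

valid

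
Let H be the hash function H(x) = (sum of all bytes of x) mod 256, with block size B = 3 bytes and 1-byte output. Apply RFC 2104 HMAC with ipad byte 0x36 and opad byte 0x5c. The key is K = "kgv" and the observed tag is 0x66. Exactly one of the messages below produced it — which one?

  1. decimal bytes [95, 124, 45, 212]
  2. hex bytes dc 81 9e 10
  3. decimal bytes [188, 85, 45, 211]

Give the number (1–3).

1

Key "kgv" = 6b 67 76 is exactly B = 3 bytes: K' = 6b 67 76.
K' ⊕ ipad = 5d 51 40; K' ⊕ opad = 37 3b 2a.
m1: inner = H(5d 51 40 5f 7c 2d d4) = ca; tag = H(37 3b 2a ca) = 66 ← matches
m2: inner = H(5d 51 40 dc 81 9e 10) = f9; tag = H(37 3b 2a f9) = 95
m3: inner = H(5d 51 40 bc 55 2d d3) = ff; tag = H(37 3b 2a ff) = 9b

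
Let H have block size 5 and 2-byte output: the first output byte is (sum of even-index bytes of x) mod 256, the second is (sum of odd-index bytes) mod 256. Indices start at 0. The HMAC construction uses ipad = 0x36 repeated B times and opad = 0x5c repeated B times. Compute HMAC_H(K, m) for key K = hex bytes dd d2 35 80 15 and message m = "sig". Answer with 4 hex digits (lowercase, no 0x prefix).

Key hex bytes dd d2 35 80 15 is exactly B = 5 bytes: K' = dd d2 35 80 15.
K' ⊕ ipad = eb e4 03 b6 23.  K' ⊕ opad = 81 8e 69 dc 49.
Inner input = (K'⊕ipad) ∥ m = eb e4 03 b6 23 ∥ 73 69 67.
Inner hash: even-index sum = 378 mod 256 = 122; odd-index sum = 628 mod 256 = 116 → 7a 74.
Outer input = (K'⊕opad) ∥ inner = 81 8e 69 dc 49 ∥ 7a 74.
Outer hash (tag): even-index sum = 423 mod 256 = 167; odd-index sum = 484 mod 256 = 228 → a7 e4.

a7e4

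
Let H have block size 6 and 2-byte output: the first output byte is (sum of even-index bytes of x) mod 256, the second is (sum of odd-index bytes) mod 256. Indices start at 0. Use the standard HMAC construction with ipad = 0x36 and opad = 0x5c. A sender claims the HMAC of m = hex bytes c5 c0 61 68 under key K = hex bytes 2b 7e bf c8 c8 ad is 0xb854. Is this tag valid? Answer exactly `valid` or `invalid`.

invalid

Key hex bytes 2b 7e bf c8 c8 ad is exactly B = 6 bytes: K' = 2b 7e bf c8 c8 ad.
K' ⊕ ipad = 1d 48 89 fe fe 9b; K' ⊕ opad = 77 22 e3 94 94 f1.
Inner hash: even-index sum = 714 mod 256 = 202; odd-index sum = 777 mod 256 = 9 → ca 09.
Outer hash (recomputed tag): even-index sum = 696 mod 256 = 184; odd-index sum = 432 mod 256 = 176 → b8 b0.
Recomputed tag = b8b0; claimed = b854 → mismatch.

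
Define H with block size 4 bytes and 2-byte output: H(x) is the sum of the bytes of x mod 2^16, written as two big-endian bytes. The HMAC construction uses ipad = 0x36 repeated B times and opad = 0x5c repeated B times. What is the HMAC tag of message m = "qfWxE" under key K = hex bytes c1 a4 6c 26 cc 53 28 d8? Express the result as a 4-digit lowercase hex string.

Key hex bytes c1 a4 6c 26 cc 53 28 d8 is 8 bytes > B = 4, so hash it first: H(key) = 04 16, then zero-pad to 4 bytes: K' = 04 16 00 00.
K' ⊕ ipad = 32 20 36 36.  K' ⊕ opad = 58 4a 5c 5c.
Inner input = (K'⊕ipad) ∥ m = 32 20 36 36 ∥ 71 66 57 78 45.
Inner hash: sum = 50+32+54+54+113+102+87+120+69 = 681 → 02 a9.
Outer input = (K'⊕opad) ∥ inner = 58 4a 5c 5c ∥ 02 a9.
Outer hash (tag): sum = 88+74+92+92+2+169 = 517 → 02 05.

0205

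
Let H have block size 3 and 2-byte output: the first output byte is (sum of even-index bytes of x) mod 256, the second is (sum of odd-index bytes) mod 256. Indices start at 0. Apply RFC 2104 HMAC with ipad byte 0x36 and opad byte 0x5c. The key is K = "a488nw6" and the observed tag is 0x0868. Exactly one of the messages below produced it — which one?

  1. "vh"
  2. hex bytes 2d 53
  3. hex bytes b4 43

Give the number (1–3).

1

Key "a488nw6" = 61 34 38 38 6e 77 36 is 7 bytes > B = 3, so hash it first: H(key) = 3d e3, then zero-pad to 3 bytes: K' = 3d e3 00.
K' ⊕ ipad = 0b d5 36; K' ⊕ opad = 61 bf 5c.
m1: inner = H(0b d5 36 76 68) = a9 4b; tag = H(61 bf 5c a9 4b) = 0868 ← matches
m2: inner = H(0b d5 36 2d 53) = 94 02; tag = H(61 bf 5c 94 02) = bf53
m3: inner = H(0b d5 36 b4 43) = 84 89; tag = H(61 bf 5c 84 89) = 4643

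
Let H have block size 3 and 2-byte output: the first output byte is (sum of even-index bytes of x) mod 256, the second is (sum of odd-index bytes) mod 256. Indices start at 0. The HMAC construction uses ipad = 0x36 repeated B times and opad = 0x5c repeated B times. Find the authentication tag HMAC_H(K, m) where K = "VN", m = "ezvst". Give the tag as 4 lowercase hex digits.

Key "VN" = 56 4e is 2 bytes ≤ B = 3; zero-pad to 3 bytes: K' = 56 4e 00.
K' ⊕ ipad = 60 78 36.  K' ⊕ opad = 0a 12 5c.
Inner input = (K'⊕ipad) ∥ m = 60 78 36 ∥ 65 7a 76 73 74.
Inner hash: even-index sum = 387 mod 256 = 131; odd-index sum = 455 mod 256 = 199 → 83 c7.
Outer input = (K'⊕opad) ∥ inner = 0a 12 5c ∥ 83 c7.
Outer hash (tag): even-index sum = 301 mod 256 = 45; odd-index sum = 149 mod 256 = 149 → 2d 95.

2d95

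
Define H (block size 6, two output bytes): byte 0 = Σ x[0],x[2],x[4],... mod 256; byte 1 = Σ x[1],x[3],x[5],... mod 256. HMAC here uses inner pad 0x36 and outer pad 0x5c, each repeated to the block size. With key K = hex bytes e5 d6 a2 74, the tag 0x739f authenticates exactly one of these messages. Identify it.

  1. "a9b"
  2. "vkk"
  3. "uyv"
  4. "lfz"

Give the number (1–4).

1

Key hex bytes e5 d6 a2 74 is 4 bytes ≤ B = 6; zero-pad to 6 bytes: K' = e5 d6 a2 74 00 00.
K' ⊕ ipad = d3 e0 94 42 36 36; K' ⊕ opad = b9 8a fe 28 5c 5c.
m1: inner = H(d3 e0 94 42 36 36 61 39 62) = 60 91; tag = H(b9 8a fe 28 5c 5c 60 91) = 739f ← matches
m2: inner = H(d3 e0 94 42 36 36 76 6b 6b) = 7e c3; tag = H(b9 8a fe 28 5c 5c 7e c3) = 91d1
m3: inner = H(d3 e0 94 42 36 36 75 79 76) = 88 d1; tag = H(b9 8a fe 28 5c 5c 88 d1) = 9bdf
m4: inner = H(d3 e0 94 42 36 36 6c 66 7a) = 83 be; tag = H(b9 8a fe 28 5c 5c 83 be) = 96cc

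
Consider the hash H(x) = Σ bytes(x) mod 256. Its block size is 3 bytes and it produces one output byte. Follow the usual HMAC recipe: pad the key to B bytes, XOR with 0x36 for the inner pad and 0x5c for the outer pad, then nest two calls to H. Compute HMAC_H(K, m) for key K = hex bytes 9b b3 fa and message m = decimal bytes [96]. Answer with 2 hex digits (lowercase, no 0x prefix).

ba

Key hex bytes 9b b3 fa is exactly B = 3 bytes: K' = 9b b3 fa.
K' ⊕ ipad = ad 85 cc.  K' ⊕ opad = c7 ef a6.
Inner input = (K'⊕ipad) ∥ m = ad 85 cc ∥ 60.
Inner hash: sum = 173+133+204+96 = 606; mod 256 = 94 → 5e.
Outer input = (K'⊕opad) ∥ inner = c7 ef a6 ∥ 5e.
Outer hash (tag): sum = 199+239+166+94 = 698; mod 256 = 186 → ba.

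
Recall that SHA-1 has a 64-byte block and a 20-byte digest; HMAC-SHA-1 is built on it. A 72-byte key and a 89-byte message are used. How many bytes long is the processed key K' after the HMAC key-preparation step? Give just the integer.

64

Key is 72 > 64 bytes, so it is hashed to 20 bytes then zero-padded to 64: |K'| = 64.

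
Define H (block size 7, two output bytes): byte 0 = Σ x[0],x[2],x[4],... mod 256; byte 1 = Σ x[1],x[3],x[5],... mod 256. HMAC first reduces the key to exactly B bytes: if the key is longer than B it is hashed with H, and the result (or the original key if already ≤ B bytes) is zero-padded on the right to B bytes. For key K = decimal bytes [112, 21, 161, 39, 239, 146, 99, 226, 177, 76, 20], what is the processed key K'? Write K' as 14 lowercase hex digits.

28fc0000000000

|K| = 11 > B = 7, so first hash the key.
H(K): even-index sum = 808 mod 256 = 40; odd-index sum = 508 mod 256 = 252 → 28 fc.
Zero-pad H(K) = 28 fc to 7 bytes: K' = 28 fc 00 00 00 00 00.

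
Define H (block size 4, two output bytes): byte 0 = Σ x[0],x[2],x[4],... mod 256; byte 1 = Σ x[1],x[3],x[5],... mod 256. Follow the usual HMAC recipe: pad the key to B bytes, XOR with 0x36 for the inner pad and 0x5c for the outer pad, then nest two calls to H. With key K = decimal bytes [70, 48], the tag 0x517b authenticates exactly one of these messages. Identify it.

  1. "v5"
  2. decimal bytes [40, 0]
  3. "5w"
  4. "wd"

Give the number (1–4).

Key decimal bytes [70, 48] = 46 30 is 2 bytes ≤ B = 4; zero-pad to 4 bytes: K' = 46 30 00 00.
K' ⊕ ipad = 70 06 36 36; K' ⊕ opad = 1a 6c 5c 5c.
m1: inner = H(70 06 36 36 76 35) = 1c 71; tag = H(1a 6c 5c 5c 1c 71) = 9239
m2: inner = H(70 06 36 36 28 00) = ce 3c; tag = H(1a 6c 5c 5c ce 3c) = 4404
m3: inner = H(70 06 36 36 35 77) = db b3; tag = H(1a 6c 5c 5c db b3) = 517b ← matches
m4: inner = H(70 06 36 36 77 64) = 1d a0; tag = H(1a 6c 5c 5c 1d a0) = 9368

3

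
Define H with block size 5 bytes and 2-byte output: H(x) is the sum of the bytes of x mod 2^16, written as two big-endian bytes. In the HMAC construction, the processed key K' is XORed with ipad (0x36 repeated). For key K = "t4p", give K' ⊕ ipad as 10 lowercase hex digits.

4202463636

Key "t4p" = 74 34 70 is 3 bytes ≤ B = 5; zero-pad to 5 bytes: K' = 74 34 70 00 00.
XOR each byte with 0x36: 74⊕36=42, 34⊕36=02, 70⊕36=46, 00⊕36=36, 00⊕36=36.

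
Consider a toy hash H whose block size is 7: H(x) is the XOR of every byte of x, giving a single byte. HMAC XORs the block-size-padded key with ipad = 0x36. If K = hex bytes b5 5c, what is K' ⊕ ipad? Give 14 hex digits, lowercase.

Key hex bytes b5 5c is 2 bytes ≤ B = 7; zero-pad to 7 bytes: K' = b5 5c 00 00 00 00 00.
XOR each byte with 0x36: b5⊕36=83, 5c⊕36=6a, 00⊕36=36, 00⊕36=36, 00⊕36=36, 00⊕36=36, 00⊕36=36.

836a3636363636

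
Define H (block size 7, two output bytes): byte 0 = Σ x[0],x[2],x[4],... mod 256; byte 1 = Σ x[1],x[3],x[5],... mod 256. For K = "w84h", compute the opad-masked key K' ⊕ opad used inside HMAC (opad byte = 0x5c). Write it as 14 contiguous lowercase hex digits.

2b6468345c5c5c

Key "w84h" = 77 38 34 68 is 4 bytes ≤ B = 7; zero-pad to 7 bytes: K' = 77 38 34 68 00 00 00.
XOR each byte with 0x5c: 77⊕5c=2b, 38⊕5c=64, 34⊕5c=68, 68⊕5c=34, 00⊕5c=5c, 00⊕5c=5c, 00⊕5c=5c.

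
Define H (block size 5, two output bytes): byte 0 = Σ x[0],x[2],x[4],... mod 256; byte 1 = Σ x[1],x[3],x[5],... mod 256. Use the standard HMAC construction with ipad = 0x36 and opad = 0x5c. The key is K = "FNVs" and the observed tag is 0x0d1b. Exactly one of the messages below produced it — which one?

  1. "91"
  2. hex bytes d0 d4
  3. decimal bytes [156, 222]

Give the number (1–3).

2

Key "FNVs" = 46 4e 56 73 is 4 bytes ≤ B = 5; zero-pad to 5 bytes: K' = 46 4e 56 73 00.
K' ⊕ ipad = 70 78 60 45 36; K' ⊕ opad = 1a 12 0a 2f 5c.
m1: inner = H(70 78 60 45 36 39 31) = 37 f6; tag = H(1a 12 0a 2f 5c 37 f6) = 7678
m2: inner = H(70 78 60 45 36 d0 d4) = da 8d; tag = H(1a 12 0a 2f 5c da 8d) = 0d1b ← matches
m3: inner = H(70 78 60 45 36 9c de) = e4 59; tag = H(1a 12 0a 2f 5c e4 59) = d925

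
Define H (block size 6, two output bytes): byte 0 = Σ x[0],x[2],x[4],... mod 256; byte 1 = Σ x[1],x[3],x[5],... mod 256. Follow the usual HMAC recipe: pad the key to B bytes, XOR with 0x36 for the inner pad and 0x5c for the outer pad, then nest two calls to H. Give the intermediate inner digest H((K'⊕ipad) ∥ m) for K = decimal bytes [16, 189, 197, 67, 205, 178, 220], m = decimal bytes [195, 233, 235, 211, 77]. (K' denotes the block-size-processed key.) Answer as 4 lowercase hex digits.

afac

Key decimal bytes [16, 189, 197, 67, 205, 178, 220] = 10 bd c5 43 cd b2 dc is 7 bytes > B = 6, so hash it first: H(key) = 7e b2, then zero-pad to 6 bytes: K' = 7e b2 00 00 00 00.
K' ⊕ ipad = 48 84 36 36 36 36.
Inner input = 48 84 36 36 36 36 ∥ c3 e9 eb d3 4d.
Inner hash: even-index sum = 687 mod 256 = 175; odd-index sum = 684 mod 256 = 172 → af ac.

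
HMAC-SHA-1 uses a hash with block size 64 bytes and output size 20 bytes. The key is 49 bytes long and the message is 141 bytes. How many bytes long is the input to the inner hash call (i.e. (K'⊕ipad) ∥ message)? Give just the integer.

205

Key is 49 ≤ 64 bytes, zero-padded: |K'| = 64.
Inner input = (K'⊕ipad) ∥ m → 64 + 141 = 205 bytes.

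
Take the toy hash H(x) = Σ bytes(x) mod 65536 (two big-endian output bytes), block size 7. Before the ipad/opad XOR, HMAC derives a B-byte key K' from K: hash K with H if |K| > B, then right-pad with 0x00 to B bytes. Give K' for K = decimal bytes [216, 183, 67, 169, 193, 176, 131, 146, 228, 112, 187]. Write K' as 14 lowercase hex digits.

07100000000000

|K| = 11 > B = 7, so first hash the key.
H(K): sum = 216+183+67+169+193+176+131+146+228+112+187 = 1808 → 07 10.
Zero-pad H(K) = 07 10 to 7 bytes: K' = 07 10 00 00 00 00 00.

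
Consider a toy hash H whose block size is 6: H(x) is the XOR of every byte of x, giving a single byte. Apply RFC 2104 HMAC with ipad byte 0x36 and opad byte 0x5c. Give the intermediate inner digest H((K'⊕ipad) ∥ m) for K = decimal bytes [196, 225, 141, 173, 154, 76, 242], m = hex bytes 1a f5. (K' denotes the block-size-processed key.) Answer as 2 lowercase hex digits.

ce

Key decimal bytes [196, 225, 141, 173, 154, 76, 242] = c4 e1 8d ad 9a 4c f2 is 7 bytes > B = 6, so hash it first: H(key) = 21, then zero-pad to 6 bytes: K' = 21 00 00 00 00 00.
K' ⊕ ipad = 17 36 36 36 36 36.
Inner input = 17 36 36 36 36 36 ∥ 1a f5.
Inner hash: XOR 17⊕36⊕36⊕36⊕36⊕36⊕1a⊕f5 = ce.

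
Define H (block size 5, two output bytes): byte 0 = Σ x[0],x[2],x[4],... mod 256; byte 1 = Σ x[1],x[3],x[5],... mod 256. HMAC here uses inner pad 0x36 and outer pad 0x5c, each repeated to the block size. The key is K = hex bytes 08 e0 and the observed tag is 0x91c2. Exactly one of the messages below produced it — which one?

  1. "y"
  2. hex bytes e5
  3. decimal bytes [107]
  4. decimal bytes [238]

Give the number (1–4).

1

Key hex bytes 08 e0 is 2 bytes ≤ B = 5; zero-pad to 5 bytes: K' = 08 e0 00 00 00.
K' ⊕ ipad = 3e d6 36 36 36; K' ⊕ opad = 54 bc 5c 5c 5c.
m1: inner = H(3e d6 36 36 36 79) = aa 85; tag = H(54 bc 5c 5c 5c aa 85) = 91c2 ← matches
m2: inner = H(3e d6 36 36 36 e5) = aa f1; tag = H(54 bc 5c 5c 5c aa f1) = fdc2
m3: inner = H(3e d6 36 36 36 6b) = aa 77; tag = H(54 bc 5c 5c 5c aa 77) = 83c2
m4: inner = H(3e d6 36 36 36 ee) = aa fa; tag = H(54 bc 5c 5c 5c aa fa) = 06c2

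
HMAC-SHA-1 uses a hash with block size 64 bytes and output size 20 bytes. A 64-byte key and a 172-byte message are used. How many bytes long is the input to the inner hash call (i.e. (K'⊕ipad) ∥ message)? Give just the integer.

236

Key is 64 ≤ 64 bytes, zero-padded: |K'| = 64.
Inner input = (K'⊕ipad) ∥ m → 64 + 172 = 236 bytes.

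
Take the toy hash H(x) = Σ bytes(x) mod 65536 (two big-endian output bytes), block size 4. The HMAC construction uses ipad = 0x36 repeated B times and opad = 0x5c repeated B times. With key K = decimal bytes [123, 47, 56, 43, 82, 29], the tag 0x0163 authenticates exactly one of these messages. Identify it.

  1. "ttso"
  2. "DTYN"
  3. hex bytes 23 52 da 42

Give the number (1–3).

Key decimal bytes [123, 47, 56, 43, 82, 29] = 7b 2f 38 2b 52 1d is 6 bytes > B = 4, so hash it first: H(key) = 01 7c, then zero-pad to 4 bytes: K' = 01 7c 00 00.
K' ⊕ ipad = 37 4a 36 36; K' ⊕ opad = 5d 20 5c 5c.
m1: inner = H(37 4a 36 36 74 74 73 6f) = 02 b7; tag = H(5d 20 5c 5c 02 b7) = 01ee
m2: inner = H(37 4a 36 36 44 54 59 4e) = 02 2c; tag = H(5d 20 5c 5c 02 2c) = 0163 ← matches
m3: inner = H(37 4a 36 36 23 52 da 42) = 02 7e; tag = H(5d 20 5c 5c 02 7e) = 01b5

2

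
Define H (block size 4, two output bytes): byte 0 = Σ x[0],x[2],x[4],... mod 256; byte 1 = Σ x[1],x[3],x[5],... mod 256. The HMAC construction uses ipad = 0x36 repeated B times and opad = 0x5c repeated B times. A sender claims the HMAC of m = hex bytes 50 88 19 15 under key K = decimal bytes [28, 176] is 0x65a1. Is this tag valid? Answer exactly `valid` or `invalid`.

Key decimal bytes [28, 176] = 1c b0 is 2 bytes ≤ B = 4; zero-pad to 4 bytes: K' = 1c b0 00 00.
K' ⊕ ipad = 2a 86 36 36; K' ⊕ opad = 40 ec 5c 5c.
Inner hash: even-index sum = 201 mod 256 = 201; odd-index sum = 345 mod 256 = 89 → c9 59.
Outer hash (recomputed tag): even-index sum = 357 mod 256 = 101; odd-index sum = 417 mod 256 = 161 → 65 a1.
Recomputed tag = 65a1; claimed = 65a1 → match.

valid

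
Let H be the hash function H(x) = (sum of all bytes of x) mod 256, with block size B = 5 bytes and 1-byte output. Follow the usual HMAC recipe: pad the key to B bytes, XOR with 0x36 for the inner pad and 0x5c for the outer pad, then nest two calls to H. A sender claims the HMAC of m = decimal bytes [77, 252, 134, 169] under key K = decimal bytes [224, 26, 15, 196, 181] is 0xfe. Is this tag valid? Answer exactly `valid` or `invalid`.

valid

Key decimal bytes [224, 26, 15, 196, 181] = e0 1a 0f c4 b5 is exactly B = 5 bytes: K' = e0 1a 0f c4 b5.
K' ⊕ ipad = d6 2c 39 f2 83; K' ⊕ opad = bc 46 53 98 e9.
Inner hash: sum = 214+44+57+242+131+77+252+134+169 = 1320; mod 256 = 40 → 28.
Outer hash (recomputed tag): sum = 188+70+83+152+233+40 = 766; mod 256 = 254 → fe.
Recomputed tag = fe; claimed = fe → match.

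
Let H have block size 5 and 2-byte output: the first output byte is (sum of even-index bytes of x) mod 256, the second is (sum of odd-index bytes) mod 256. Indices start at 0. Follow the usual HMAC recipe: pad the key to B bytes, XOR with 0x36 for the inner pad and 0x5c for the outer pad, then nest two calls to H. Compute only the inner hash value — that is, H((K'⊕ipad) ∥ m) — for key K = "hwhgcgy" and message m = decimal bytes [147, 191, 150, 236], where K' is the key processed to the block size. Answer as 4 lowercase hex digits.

Key "hwhgcgy" = 68 77 68 67 63 67 79 is 7 bytes > B = 5, so hash it first: H(key) = ac 45, then zero-pad to 5 bytes: K' = ac 45 00 00 00.
K' ⊕ ipad = 9a 73 36 36 36.
Inner input = 9a 73 36 36 36 ∥ 93 bf 96 ec.
Inner hash: even-index sum = 689 mod 256 = 177; odd-index sum = 466 mod 256 = 210 → b1 d2.

b1d2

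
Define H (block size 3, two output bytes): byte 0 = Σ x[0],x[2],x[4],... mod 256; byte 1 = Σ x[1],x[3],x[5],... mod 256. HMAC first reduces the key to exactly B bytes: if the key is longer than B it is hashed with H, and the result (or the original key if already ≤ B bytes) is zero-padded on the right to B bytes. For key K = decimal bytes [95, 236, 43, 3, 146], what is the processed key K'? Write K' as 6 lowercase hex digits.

1cef00

|K| = 5 > B = 3, so first hash the key.
H(K): even-index sum = 284 mod 256 = 28; odd-index sum = 239 mod 256 = 239 → 1c ef.
Zero-pad H(K) = 1c ef to 3 bytes: K' = 1c ef 00.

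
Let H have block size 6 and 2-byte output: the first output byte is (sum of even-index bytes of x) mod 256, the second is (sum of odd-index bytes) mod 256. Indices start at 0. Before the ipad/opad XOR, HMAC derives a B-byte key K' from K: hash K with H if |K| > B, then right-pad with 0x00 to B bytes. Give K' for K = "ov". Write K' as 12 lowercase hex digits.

6f7600000000

Key "ov" = 6f 76 is 2 bytes ≤ B = 6; zero-pad to 6 bytes: K' = 6f 76 00 00 00 00.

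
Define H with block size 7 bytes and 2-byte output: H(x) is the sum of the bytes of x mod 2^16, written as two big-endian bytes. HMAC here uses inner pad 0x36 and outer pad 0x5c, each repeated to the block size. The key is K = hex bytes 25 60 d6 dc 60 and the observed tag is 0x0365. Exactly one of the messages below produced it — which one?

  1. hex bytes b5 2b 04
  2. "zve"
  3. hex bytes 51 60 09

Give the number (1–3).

Key hex bytes 25 60 d6 dc 60 is 5 bytes ≤ B = 7; zero-pad to 7 bytes: K' = 25 60 d6 dc 60 00 00.
K' ⊕ ipad = 13 56 e0 ea 56 36 36; K' ⊕ opad = 79 3c 8a 80 3c 5c 5c.
m1: inner = H(13 56 e0 ea 56 36 36 b5 2b 04) = 03 d9; tag = H(79 3c 8a 80 3c 5c 5c 03 d9) = 038f
m2: inner = H(13 56 e0 ea 56 36 36 7a 76 65) = 04 4a; tag = H(79 3c 8a 80 3c 5c 5c 04 4a) = 0301
m3: inner = H(13 56 e0 ea 56 36 36 51 60 09) = 03 af; tag = H(79 3c 8a 80 3c 5c 5c 03 af) = 0365 ← matches

3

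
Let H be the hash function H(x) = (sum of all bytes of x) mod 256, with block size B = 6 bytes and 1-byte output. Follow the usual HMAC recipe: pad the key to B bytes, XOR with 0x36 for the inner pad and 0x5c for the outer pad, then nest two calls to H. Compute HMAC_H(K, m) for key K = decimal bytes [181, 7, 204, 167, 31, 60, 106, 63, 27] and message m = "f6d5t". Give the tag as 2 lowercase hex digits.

Key decimal bytes [181, 7, 204, 167, 31, 60, 106, 63, 27] = b5 07 cc a7 1f 3c 6a 3f 1b is 9 bytes > B = 6, so hash it first: H(key) = 4e, then zero-pad to 6 bytes: K' = 4e 00 00 00 00 00.
K' ⊕ ipad = 78 36 36 36 36 36.  K' ⊕ opad = 12 5c 5c 5c 5c 5c.
Inner input = (K'⊕ipad) ∥ m = 78 36 36 36 36 36 ∥ 66 36 64 35 74.
Inner hash: sum = 120+54+54+54+54+54+102+54+100+53+116 = 815; mod 256 = 47 → 2f.
Outer input = (K'⊕opad) ∥ inner = 12 5c 5c 5c 5c 5c ∥ 2f.
Outer hash (tag): sum = 18+92+92+92+92+92+47 = 525; mod 256 = 13 → 0d.

0d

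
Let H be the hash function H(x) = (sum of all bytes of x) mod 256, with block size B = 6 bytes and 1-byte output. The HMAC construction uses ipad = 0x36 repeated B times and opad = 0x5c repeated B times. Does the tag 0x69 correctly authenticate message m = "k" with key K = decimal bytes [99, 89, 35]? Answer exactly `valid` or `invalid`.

Key decimal bytes [99, 89, 35] = 63 59 23 is 3 bytes ≤ B = 6; zero-pad to 6 bytes: K' = 63 59 23 00 00 00.
K' ⊕ ipad = 55 6f 15 36 36 36; K' ⊕ opad = 3f 05 7f 5c 5c 5c.
Inner hash: sum = 85+111+21+54+54+54+107 = 486; mod 256 = 230 → e6.
Outer hash (recomputed tag): sum = 63+5+127+92+92+92+230 = 701; mod 256 = 189 → bd.
Recomputed tag = bd; claimed = 69 → mismatch.

invalid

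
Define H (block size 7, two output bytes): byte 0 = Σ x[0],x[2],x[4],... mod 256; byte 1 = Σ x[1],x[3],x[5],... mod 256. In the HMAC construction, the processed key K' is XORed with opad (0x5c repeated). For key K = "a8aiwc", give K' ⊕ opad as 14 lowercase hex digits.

Key "a8aiwc" = 61 38 61 69 77 63 is 6 bytes ≤ B = 7; zero-pad to 7 bytes: K' = 61 38 61 69 77 63 00.
XOR each byte with 0x5c: 61⊕5c=3d, 38⊕5c=64, 61⊕5c=3d, 69⊕5c=35, 77⊕5c=2b, 63⊕5c=3f, 00⊕5c=5c.

3d643d352b3f5c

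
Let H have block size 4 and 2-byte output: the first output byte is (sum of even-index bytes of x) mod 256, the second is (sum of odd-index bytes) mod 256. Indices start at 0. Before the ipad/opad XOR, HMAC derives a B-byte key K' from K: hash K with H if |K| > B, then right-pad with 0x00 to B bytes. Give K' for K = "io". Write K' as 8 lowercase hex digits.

696f0000

Key "io" = 69 6f is 2 bytes ≤ B = 4; zero-pad to 4 bytes: K' = 69 6f 00 00.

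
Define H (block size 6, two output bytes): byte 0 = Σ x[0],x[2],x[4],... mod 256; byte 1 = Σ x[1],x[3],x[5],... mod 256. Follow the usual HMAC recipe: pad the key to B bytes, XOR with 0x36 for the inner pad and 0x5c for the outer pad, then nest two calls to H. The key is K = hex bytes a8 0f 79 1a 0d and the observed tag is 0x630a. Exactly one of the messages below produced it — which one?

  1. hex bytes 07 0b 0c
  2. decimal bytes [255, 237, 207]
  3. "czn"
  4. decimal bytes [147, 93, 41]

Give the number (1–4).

Key hex bytes a8 0f 79 1a 0d is 5 bytes ≤ B = 6; zero-pad to 6 bytes: K' = a8 0f 79 1a 0d 00.
K' ⊕ ipad = 9e 39 4f 2c 3b 36; K' ⊕ opad = f4 53 25 46 51 5c.
m1: inner = H(9e 39 4f 2c 3b 36 07 0b 0c) = 3b a6; tag = H(f4 53 25 46 51 5c 3b a6) = a59b
m2: inner = H(9e 39 4f 2c 3b 36 ff ed cf) = f6 88; tag = H(f4 53 25 46 51 5c f6 88) = 607d
m3: inner = H(9e 39 4f 2c 3b 36 63 7a 6e) = f9 15; tag = H(f4 53 25 46 51 5c f9 15) = 630a ← matches
m4: inner = H(9e 39 4f 2c 3b 36 93 5d 29) = e4 f8; tag = H(f4 53 25 46 51 5c e4 f8) = 4eed

3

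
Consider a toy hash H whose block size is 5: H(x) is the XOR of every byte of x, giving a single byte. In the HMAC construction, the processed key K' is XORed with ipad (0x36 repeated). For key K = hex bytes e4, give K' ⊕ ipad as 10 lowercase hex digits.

Key hex bytes e4 is 1 byte ≤ B = 5; zero-pad to 5 bytes: K' = e4 00 00 00 00.
XOR each byte with 0x36: e4⊕36=d2, 00⊕36=36, 00⊕36=36, 00⊕36=36, 00⊕36=36.

d236363636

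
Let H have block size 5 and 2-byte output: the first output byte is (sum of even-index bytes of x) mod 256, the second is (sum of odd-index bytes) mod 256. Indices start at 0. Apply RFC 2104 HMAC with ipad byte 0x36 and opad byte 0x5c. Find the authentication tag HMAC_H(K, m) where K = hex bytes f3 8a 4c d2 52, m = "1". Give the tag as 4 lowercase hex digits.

9e07

Key hex bytes f3 8a 4c d2 52 is exactly B = 5 bytes: K' = f3 8a 4c d2 52.
K' ⊕ ipad = c5 bc 7a e4 64.  K' ⊕ opad = af d6 10 8e 0e.
Inner input = (K'⊕ipad) ∥ m = c5 bc 7a e4 64 ∥ 31.
Inner hash: even-index sum = 419 mod 256 = 163; odd-index sum = 465 mod 256 = 209 → a3 d1.
Outer input = (K'⊕opad) ∥ inner = af d6 10 8e 0e ∥ a3 d1.
Outer hash (tag): even-index sum = 414 mod 256 = 158; odd-index sum = 519 mod 256 = 7 → 9e 07.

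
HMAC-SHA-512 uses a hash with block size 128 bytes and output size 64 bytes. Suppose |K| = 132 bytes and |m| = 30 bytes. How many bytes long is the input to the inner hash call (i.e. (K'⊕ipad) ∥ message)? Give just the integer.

158

Key is 132 > 128 bytes, so it is hashed to 64 bytes then zero-padded to 128: |K'| = 128.
Inner input = (K'⊕ipad) ∥ m → 128 + 30 = 158 bytes.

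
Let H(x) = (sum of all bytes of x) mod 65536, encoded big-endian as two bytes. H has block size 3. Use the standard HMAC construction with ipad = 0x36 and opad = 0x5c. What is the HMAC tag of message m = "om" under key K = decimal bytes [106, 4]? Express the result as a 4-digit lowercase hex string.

Key decimal bytes [106, 4] = 6a 04 is 2 bytes ≤ B = 3; zero-pad to 3 bytes: K' = 6a 04 00.
K' ⊕ ipad = 5c 32 36.  K' ⊕ opad = 36 58 5c.
Inner input = (K'⊕ipad) ∥ m = 5c 32 36 ∥ 6f 6d.
Inner hash: sum = 92+50+54+111+109 = 416 → 01 a0.
Outer input = (K'⊕opad) ∥ inner = 36 58 5c ∥ 01 a0.
Outer hash (tag): sum = 54+88+92+1+160 = 395 → 01 8b.

018b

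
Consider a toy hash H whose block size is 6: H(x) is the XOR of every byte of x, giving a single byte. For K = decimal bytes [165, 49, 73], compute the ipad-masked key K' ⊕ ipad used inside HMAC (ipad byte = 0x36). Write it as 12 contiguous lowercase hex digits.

93077f363636

Key decimal bytes [165, 49, 73] = a5 31 49 is 3 bytes ≤ B = 6; zero-pad to 6 bytes: K' = a5 31 49 00 00 00.
XOR each byte with 0x36: a5⊕36=93, 31⊕36=07, 49⊕36=7f, 00⊕36=36, 00⊕36=36, 00⊕36=36.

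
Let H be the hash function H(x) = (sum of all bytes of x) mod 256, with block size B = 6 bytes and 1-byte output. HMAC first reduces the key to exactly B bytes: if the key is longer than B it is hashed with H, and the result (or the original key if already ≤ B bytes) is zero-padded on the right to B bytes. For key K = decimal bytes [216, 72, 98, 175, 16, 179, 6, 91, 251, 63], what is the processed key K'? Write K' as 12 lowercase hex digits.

|K| = 10 > B = 6, so first hash the key.
H(K): sum = 216+72+98+175+16+179+6+91+251+63 = 1167; mod 256 = 143 → 8f.
Zero-pad H(K) = 8f to 6 bytes: K' = 8f 00 00 00 00 00.

8f0000000000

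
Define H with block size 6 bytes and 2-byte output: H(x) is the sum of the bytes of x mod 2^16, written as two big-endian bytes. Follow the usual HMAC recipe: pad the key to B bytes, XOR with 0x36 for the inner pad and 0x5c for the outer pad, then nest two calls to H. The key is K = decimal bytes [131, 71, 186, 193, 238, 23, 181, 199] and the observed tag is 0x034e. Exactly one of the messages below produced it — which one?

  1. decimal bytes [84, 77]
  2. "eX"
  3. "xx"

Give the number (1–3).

3

Key decimal bytes [131, 71, 186, 193, 238, 23, 181, 199] = 83 47 ba c1 ee 17 b5 c7 is 8 bytes > B = 6, so hash it first: H(key) = 04 c6, then zero-pad to 6 bytes: K' = 04 c6 00 00 00 00.
K' ⊕ ipad = 32 f0 36 36 36 36; K' ⊕ opad = 58 9a 5c 5c 5c 5c.
m1: inner = H(32 f0 36 36 36 36 54 4d) = 02 9b; tag = H(58 9a 5c 5c 5c 5c 02 9b) = 02ff
m2: inner = H(32 f0 36 36 36 36 65 58) = 02 b7; tag = H(58 9a 5c 5c 5c 5c 02 b7) = 031b
m3: inner = H(32 f0 36 36 36 36 78 78) = 02 ea; tag = H(58 9a 5c 5c 5c 5c 02 ea) = 034e ← matches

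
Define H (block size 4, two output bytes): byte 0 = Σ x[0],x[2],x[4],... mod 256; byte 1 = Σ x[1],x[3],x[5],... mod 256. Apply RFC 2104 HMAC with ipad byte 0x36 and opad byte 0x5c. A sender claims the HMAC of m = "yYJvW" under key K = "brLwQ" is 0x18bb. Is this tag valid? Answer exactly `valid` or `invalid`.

Key "brLwQ" = 62 72 4c 77 51 is 5 bytes > B = 4, so hash it first: H(key) = ff e9, then zero-pad to 4 bytes: K' = ff e9 00 00.
K' ⊕ ipad = c9 df 36 36; K' ⊕ opad = a3 b5 5c 5c.
Inner hash: even-index sum = 537 mod 256 = 25; odd-index sum = 484 mod 256 = 228 → 19 e4.
Outer hash (recomputed tag): even-index sum = 280 mod 256 = 24; odd-index sum = 501 mod 256 = 245 → 18 f5.
Recomputed tag = 18f5; claimed = 18bb → mismatch.

invalid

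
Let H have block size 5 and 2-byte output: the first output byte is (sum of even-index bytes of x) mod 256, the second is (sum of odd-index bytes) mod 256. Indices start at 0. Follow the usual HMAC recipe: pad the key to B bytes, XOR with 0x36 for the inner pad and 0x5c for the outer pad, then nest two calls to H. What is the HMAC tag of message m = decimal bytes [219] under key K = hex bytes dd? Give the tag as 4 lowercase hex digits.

800f

Key hex bytes dd is 1 byte ≤ B = 5; zero-pad to 5 bytes: K' = dd 00 00 00 00.
K' ⊕ ipad = eb 36 36 36 36.  K' ⊕ opad = 81 5c 5c 5c 5c.
Inner input = (K'⊕ipad) ∥ m = eb 36 36 36 36 ∥ db.
Inner hash: even-index sum = 343 mod 256 = 87; odd-index sum = 327 mod 256 = 71 → 57 47.
Outer input = (K'⊕opad) ∥ inner = 81 5c 5c 5c 5c ∥ 57 47.
Outer hash (tag): even-index sum = 384 mod 256 = 128; odd-index sum = 271 mod 256 = 15 → 80 0f.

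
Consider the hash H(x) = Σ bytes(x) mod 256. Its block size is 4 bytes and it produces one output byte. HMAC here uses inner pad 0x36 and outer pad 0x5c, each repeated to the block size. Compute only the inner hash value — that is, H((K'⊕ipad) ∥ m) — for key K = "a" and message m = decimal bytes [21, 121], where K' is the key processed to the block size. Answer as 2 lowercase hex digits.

Key "a" = 61 is 1 byte ≤ B = 4; zero-pad to 4 bytes: K' = 61 00 00 00.
K' ⊕ ipad = 57 36 36 36.
Inner input = 57 36 36 36 ∥ 15 79.
Inner hash: sum = 87+54+54+54+21+121 = 391; mod 256 = 135 → 87.

87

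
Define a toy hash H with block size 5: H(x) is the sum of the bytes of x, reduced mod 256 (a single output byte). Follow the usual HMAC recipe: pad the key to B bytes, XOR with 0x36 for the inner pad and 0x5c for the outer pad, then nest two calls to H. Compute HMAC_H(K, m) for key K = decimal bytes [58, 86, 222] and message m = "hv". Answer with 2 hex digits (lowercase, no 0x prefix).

Key decimal bytes [58, 86, 222] = 3a 56 de is 3 bytes ≤ B = 5; zero-pad to 5 bytes: K' = 3a 56 de 00 00.
K' ⊕ ipad = 0c 60 e8 36 36.  K' ⊕ opad = 66 0a 82 5c 5c.
Inner input = (K'⊕ipad) ∥ m = 0c 60 e8 36 36 ∥ 68 76.
Inner hash: sum = 12+96+232+54+54+104+118 = 670; mod 256 = 158 → 9e.
Outer input = (K'⊕opad) ∥ inner = 66 0a 82 5c 5c ∥ 9e.
Outer hash (tag): sum = 102+10+130+92+92+158 = 584; mod 256 = 72 → 48.

48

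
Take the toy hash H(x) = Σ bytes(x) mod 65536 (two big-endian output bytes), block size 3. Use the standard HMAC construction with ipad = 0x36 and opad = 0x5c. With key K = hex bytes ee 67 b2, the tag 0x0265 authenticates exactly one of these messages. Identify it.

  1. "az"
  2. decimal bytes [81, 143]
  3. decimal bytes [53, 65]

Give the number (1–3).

1

Key hex bytes ee 67 b2 is exactly B = 3 bytes: K' = ee 67 b2.
K' ⊕ ipad = d8 51 84; K' ⊕ opad = b2 3b ee.
m1: inner = H(d8 51 84 61 7a) = 02 88; tag = H(b2 3b ee 02 88) = 0265 ← matches
m2: inner = H(d8 51 84 51 8f) = 02 8d; tag = H(b2 3b ee 02 8d) = 026a
m3: inner = H(d8 51 84 35 41) = 02 23; tag = H(b2 3b ee 02 23) = 0200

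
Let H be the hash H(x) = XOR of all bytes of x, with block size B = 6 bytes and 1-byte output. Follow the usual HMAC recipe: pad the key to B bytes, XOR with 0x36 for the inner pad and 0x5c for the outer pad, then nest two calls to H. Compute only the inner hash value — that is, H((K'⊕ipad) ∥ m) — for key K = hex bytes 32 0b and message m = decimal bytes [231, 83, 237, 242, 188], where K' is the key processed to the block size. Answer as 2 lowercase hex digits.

Key hex bytes 32 0b is 2 bytes ≤ B = 6; zero-pad to 6 bytes: K' = 32 0b 00 00 00 00.
K' ⊕ ipad = 04 3d 36 36 36 36.
Inner input = 04 3d 36 36 36 36 ∥ e7 53 ed f2 bc.
Inner hash: XOR 04⊕3d⊕36⊕36⊕36⊕36⊕e7⊕53⊕ed⊕f2⊕bc = 2e.

2e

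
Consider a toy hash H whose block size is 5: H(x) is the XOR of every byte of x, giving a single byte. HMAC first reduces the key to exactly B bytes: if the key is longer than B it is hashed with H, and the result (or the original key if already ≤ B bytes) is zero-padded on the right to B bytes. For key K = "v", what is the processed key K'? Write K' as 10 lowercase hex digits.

Key "v" = 76 is 1 byte ≤ B = 5; zero-pad to 5 bytes: K' = 76 00 00 00 00.

7600000000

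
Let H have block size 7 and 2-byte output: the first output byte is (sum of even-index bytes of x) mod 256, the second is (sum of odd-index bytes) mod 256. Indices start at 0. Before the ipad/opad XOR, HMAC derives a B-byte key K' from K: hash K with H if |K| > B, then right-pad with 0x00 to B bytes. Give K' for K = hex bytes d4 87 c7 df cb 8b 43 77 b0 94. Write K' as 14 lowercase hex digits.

59fc0000000000

|K| = 10 > B = 7, so first hash the key.
H(K): even-index sum = 857 mod 256 = 89; odd-index sum = 764 mod 256 = 252 → 59 fc.
Zero-pad H(K) = 59 fc to 7 bytes: K' = 59 fc 00 00 00 00 00.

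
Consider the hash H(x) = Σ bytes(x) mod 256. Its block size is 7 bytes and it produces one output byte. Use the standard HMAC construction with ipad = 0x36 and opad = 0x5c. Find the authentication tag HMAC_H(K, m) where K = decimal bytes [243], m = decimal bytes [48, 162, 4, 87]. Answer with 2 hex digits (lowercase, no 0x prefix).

0d

Key decimal bytes [243] = f3 is 1 byte ≤ B = 7; zero-pad to 7 bytes: K' = f3 00 00 00 00 00 00.
K' ⊕ ipad = c5 36 36 36 36 36 36.  K' ⊕ opad = af 5c 5c 5c 5c 5c 5c.
Inner input = (K'⊕ipad) ∥ m = c5 36 36 36 36 36 36 ∥ 30 a2 04 57.
Inner hash: sum = 197+54+54+54+54+54+54+48+162+4+87 = 822; mod 256 = 54 → 36.
Outer input = (K'⊕opad) ∥ inner = af 5c 5c 5c 5c 5c 5c ∥ 36.
Outer hash (tag): sum = 175+92+92+92+92+92+92+54 = 781; mod 256 = 13 → 0d.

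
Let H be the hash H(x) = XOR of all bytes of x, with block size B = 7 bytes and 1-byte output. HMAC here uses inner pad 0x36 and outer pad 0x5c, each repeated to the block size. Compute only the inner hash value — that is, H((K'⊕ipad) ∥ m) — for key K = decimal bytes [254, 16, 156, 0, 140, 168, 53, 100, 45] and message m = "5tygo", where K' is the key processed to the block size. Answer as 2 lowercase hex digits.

Key decimal bytes [254, 16, 156, 0, 140, 168, 53, 100, 45] = fe 10 9c 00 8c a8 35 64 2d is 9 bytes > B = 7, so hash it first: H(key) = 2a, then zero-pad to 7 bytes: K' = 2a 00 00 00 00 00 00.
K' ⊕ ipad = 1c 36 36 36 36 36 36.
Inner input = 1c 36 36 36 36 36 36 ∥ 35 74 79 67 6f.
Inner hash: XOR 1c⊕36⊕36⊕36⊕36⊕36⊕36⊕35⊕74⊕79⊕67⊕6f = 2c.

2c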